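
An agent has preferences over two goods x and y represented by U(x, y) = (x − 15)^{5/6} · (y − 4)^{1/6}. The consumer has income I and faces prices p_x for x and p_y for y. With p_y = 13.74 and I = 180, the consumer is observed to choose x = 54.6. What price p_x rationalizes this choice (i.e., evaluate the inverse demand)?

MRS = 5·(y−4)/(x−15). Tangency with p_x/p_y gives y−4 = (1/5)·(p_x/p_y)·(x−15).
After buying the subsistence bundle (15, 4), a share 5/6 of the remaining income goes to x: x* = 15 + 5/6·(I − 15p_x − 4p_y)/p_x.
Set x* = 54.6 in the demand function and solve for p_x: p_x = 2.

p_x = 2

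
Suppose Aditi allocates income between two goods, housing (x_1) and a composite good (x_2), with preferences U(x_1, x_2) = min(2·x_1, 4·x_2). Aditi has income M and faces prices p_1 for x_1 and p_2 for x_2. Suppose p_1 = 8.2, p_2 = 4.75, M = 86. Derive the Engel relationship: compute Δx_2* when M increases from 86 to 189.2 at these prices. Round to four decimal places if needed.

Leontief preferences: the optimum is at the kink where x_1/4 = x_2/2, i.e. x_2 = (1/2)·x_1.
Budget: p_1·x_1 + p_2·(1/2)·x_1 = M, so (4·p_1 + 2·p_2)·x_1 = 4·M.
Demand: x_1*(p_1,p_2,M) = 4·M/(4·p_1 + 2·p_2), x_2* = 2·M/(4·p_1 + 2·p_2).
Here 4·8.2 + 2·4.75 = 42.3, giving x_2* = 4.0662.
At M' = 189.2: x_2* = 8.9456. Change: 8.9456 − 4.0662 = 4.8794.

Δx_2* = 4.8794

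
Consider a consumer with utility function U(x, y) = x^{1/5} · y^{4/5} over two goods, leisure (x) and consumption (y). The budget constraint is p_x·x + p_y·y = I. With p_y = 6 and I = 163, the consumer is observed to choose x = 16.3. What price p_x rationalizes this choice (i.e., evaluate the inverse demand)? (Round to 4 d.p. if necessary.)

The MRS is (1/4)·y/x. Set MRS = p_x/p_y.
So 0.2·p_y·y = 0.8·p_x·x; combined with the budget, a share 0.2 of income goes to x.
Demand: x*(p_x,p_y,I) = 0.2·I/p_x and y* = 0.8·I/p_y.
Set x* = 16.3 in the demand function and solve for p_x: p_x = 2.

p_x = 2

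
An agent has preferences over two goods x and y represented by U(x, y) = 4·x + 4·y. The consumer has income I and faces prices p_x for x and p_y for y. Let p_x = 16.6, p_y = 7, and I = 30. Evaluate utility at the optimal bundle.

V = 17.1429

y gives more utility per dollar, so spend all income on y: y* = I/p_y, x* = 0.
Numerically: x* = 0, y* = 4.2857.
Utility at the optimum: U(0, 4.2857) = 17.1429.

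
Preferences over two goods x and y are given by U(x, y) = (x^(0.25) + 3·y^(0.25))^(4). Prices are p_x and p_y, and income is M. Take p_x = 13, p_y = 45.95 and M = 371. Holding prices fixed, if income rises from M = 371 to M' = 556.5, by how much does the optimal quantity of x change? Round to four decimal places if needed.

MRS = MU_x/MU_y = (1/3)·(y/x)^(0.75). Set equal to p_x/p_y.
Solve for the ratio: y/x = [3·p_x/p_y]^(4/3).
With the ratio pinned down, the budget gives x* = M/(p_x + p_y·(y/x)) and y* = (y/x)·x*.
Numerically y/x = 0.803598, so x* = 371/(13 + 45.95·0.803598) = 7.4311.
At M' = 556.5: x* = 11.1466. Change: 11.1466 − 7.4311 = 3.7155.

Δx* = 3.7155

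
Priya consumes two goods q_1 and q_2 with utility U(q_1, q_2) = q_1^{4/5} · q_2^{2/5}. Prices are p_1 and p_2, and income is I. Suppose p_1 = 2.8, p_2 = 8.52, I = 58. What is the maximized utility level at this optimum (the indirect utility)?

Demand: q_1*(p_1,p_2,I) = 2/3·I/p_1 and q_2* = 1/3·I/p_2.
At p_1=2.8, p_2=8.52, I=58: q_1* = 2/3·58/2.8 = 13.8095, q_2* = 2.2692.
Utility at the optimum: U(13.8095, 2.2692) = 11.3368.

V = 11.3368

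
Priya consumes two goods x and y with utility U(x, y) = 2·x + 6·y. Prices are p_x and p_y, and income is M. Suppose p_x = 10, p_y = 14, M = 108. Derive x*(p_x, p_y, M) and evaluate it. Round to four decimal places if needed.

Perfect substitutes: compare marginal utility per dollar. 2/p_x vs 6/p_y → 0.2 vs 0.4286.
y gives more utility per dollar, so spend all income on y: y* = M/p_y, x* = 0.
Numerically: x* = 0, y* = 7.7143.

x* = 0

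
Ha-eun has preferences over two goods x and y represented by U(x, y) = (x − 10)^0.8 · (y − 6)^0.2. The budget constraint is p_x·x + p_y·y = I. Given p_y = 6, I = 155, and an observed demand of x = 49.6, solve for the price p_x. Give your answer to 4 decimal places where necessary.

MRS = 4·(y−6)/(x−10). Tangency with p_x/p_y gives y−6 = (1/4)·(p_x/p_y)·(x−10).
Substituting into the budget: x* = 10 + 0.8·(I − 10·p_x − 6·p_y)/p_x, and y* = 6 + 0.2·(…)/p_y.
Set x* = 49.6 in the demand function and solve for p_x: p_x = 2.

p_x = 2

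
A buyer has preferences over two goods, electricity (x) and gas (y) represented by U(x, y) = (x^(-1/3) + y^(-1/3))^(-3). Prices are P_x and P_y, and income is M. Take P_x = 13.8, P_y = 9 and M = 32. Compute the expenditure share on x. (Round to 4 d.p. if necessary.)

MRS = MU_x/MU_y = (y/x)^(4/3). Set equal to P_x/P_y.
Hence y/x = (P_x/P_y)^(1/(4/3)), i.e. raised to the 0.75 power.
Substitute y = (y/x)·x into the budget: x* = M/(P_x + P_y·(y/x)).
Numerically y/x = 1.377931, so x* = 32/(13.8 + 9·1.377931) = 1.2213 and y* = 1.377931·1.2213 = 1.6829.
Expenditure on x: 13.8·1.2213 = 16.8541; share = 0.5267.

share on x = 0.5267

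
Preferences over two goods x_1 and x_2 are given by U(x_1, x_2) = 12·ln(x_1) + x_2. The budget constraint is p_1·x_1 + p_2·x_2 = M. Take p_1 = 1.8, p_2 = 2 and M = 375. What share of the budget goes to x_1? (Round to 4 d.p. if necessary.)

Set MRS = p_1/p_2: (12/x_1)/1 = p_1/p_2.
So x_1*(p_1,p_2) = 12·p_2/p_1, independent of income; and x_2* = (M − 12·p_2)/p_2.
At the given prices: x_1* = 12·2/1.8 = 13.3333, and x_2* = 175.5.
Expenditure on x_1: 1.8·13.3333 = 24; share = 0.064.

share on x_1 = 0.064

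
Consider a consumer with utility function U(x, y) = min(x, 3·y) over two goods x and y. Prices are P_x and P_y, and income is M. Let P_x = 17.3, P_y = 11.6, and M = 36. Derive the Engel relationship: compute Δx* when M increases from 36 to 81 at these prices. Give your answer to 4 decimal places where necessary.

Δx* = 2.126

Demand: x*(P_x,P_y,M) = 3·M/(3·P_x + P_y), y* = M/(3·P_x + P_y).
Here 3·17.3 + 11.6 = 63.5, giving x* = 1.7008.
At M' = 81: x* = 3.8268. Change: 3.8268 − 1.7008 = 2.126.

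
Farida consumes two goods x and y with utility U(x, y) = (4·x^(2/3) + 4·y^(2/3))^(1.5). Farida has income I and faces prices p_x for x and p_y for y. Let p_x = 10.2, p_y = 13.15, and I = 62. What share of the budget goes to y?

Numerically y/x = 0.466684, so x* = 62/(10.2 + 13.15·0.466684) = 3.7951 and y* = 0.466684·3.7951 = 1.7711.
Expenditure on y: 13.15·1.7711 = 23.2901; share = 0.3756.

share on y = 0.3756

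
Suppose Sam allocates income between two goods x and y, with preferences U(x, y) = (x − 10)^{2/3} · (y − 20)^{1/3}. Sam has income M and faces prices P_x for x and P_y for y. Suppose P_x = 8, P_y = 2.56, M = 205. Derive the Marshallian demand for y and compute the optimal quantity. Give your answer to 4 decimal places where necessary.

This is Cobb-Douglas in (x−10, y−20): tangency gives 2/3·P_y·(y−20) = 1/3·P_x·(x−10).
After buying the subsistence bundle (10, 20), a share 2/3 of the remaining income goes to x: x* = 10 + 2/3·(M − 10P_x − 20P_y)/P_x.
Discretionary income = 205 − 10·8 − 20·2.56 = 73.8; y* = 20 + 1/3·73.8/2.56 = 29.6094.

y* = 29.6094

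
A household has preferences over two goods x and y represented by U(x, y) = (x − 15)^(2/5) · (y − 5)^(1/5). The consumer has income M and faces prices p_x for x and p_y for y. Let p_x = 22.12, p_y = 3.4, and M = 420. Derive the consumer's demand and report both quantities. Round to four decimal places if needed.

Let x' = x−15, y' = y−5. MRS = 2·y'/x' = p_x/p_y.
After buying the subsistence bundle (15, 5), a share 2/3 of the remaining income goes to x: x* = 15 + 2/3·(M − 15p_x − 5p_y)/p_x.
Discretionary income = 420 − 15·22.12 − 5·3.4 = 71.2; x* = 15 + 2/3·71.2/22.12 = 17.1459; y* = 5 + 1/3·71.2/3.4 = 11.9804.

x* = 17.1459, y* = 11.9804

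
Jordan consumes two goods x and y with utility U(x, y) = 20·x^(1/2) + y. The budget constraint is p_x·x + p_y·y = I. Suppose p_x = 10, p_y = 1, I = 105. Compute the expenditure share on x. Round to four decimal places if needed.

share on x = 0.0952

Solve: √x = 10·p_y/p_x, so x*(p_x,p_y) = (10·p_y/p_x)², and y* = (I − p_x·x*)/p_y.
Plugging in: x* = (10·1/10)² = 1, y* = 95.
Expenditure on x: 10·1 = 10; share = 0.0952.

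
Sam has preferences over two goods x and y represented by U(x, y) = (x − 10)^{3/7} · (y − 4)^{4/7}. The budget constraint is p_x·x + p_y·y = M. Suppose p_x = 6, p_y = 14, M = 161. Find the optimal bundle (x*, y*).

MRS = (3/4)·(y−4)/(x−10). Tangency with p_x/p_y gives y−4 = (4/3)·(p_x/p_y)·(x−10).
Substituting into the budget: x* = 10 + 3/7·(M − 10·p_x − 4·p_y)/p_x, and y* = 4 + 4/7·(…)/p_y.
Discretionary income = 161 − 10·6 − 4·14 = 45; x* = 10 + 3/7·45/6 = 13.2143; y* = 4 + 4/7·45/14 = 5.8367.

x* = 13.2143, y* = 5.8367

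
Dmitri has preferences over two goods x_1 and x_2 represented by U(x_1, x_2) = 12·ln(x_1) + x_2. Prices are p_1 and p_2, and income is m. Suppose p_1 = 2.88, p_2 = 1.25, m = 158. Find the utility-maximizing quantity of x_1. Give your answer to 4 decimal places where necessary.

At the given prices: x_1* = 12·1.25/2.88 = 5.2083.

x_1* = 5.2083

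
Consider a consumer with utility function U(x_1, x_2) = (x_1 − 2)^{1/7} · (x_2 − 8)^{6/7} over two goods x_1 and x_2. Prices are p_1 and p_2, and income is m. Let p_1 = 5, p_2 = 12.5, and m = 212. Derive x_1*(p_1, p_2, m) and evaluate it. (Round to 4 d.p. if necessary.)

Let x_1' = x_1−2, x_2' = x_2−8. MRS = (1/6)·x_2'/x_1' = p_1/p_2.
After buying the subsistence bundle (2, 8), a share 1/7 of the remaining income goes to x_1: x_1* = 2 + 1/7·(m − 2p_1 − 8p_2)/p_1.
Discretionary income = 212 − 2·5 − 8·12.5 = 102; x_1* = 2 + 1/7·102/5 = 4.9143.

x_1* = 4.9143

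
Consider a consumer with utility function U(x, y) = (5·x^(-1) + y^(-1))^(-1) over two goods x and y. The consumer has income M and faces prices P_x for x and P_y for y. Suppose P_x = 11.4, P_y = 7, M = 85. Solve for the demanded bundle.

MU_x ∝ 5·x^(-2), MU_y ∝ y^(-2), so MRS = 5·(y/x)^(2) = P_x/P_y.
Hence y/x = ((1/5)·P_x/P_y)^(1/(2)), i.e. raised to the 0.5 power.
With the ratio pinned down, the budget gives x* = M/(P_x + P_y·(y/x)) and y* = (y/x)·x*.
Numerically y/x = 0.570714, so x* = 85/(11.4 + 7·0.570714) = 5.5213 and y* = 0.570714·5.5213 = 3.1511.

x* = 5.5213, y* = 3.1511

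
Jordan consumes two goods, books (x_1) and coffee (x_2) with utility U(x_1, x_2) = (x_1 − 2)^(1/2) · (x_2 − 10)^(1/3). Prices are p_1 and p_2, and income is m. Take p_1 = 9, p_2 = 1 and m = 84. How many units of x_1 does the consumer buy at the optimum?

x_1* = 5.7333

Substituting into the budget: x_1* = 2 + 0.6·(m − 2·p_1 − 10·p_2)/p_1, and x_2* = 10 + 0.4·(…)/p_2.
Discretionary income = 84 − 2·9 − 10·1 = 56; x_1* = 2 + 0.6·56/9 = 5.7333.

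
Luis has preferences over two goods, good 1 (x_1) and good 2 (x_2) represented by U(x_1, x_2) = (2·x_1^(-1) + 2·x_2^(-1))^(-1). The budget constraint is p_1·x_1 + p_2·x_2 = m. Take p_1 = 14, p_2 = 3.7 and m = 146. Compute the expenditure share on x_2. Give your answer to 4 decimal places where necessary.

MU_x_1 ∝ 2·x_1^(-2), MU_x_2 ∝ 2·x_2^(-2), so MRS = (x_2/x_1)^(2) = p_1/p_2.
Hence x_2/x_1 = (p_1/p_2)^(1/(2)), i.e. raised to the 0.5 power.
With the ratio pinned down, the budget gives x_1* = m/(p_1 + p_2·(x_2/x_1)) and x_2* = (x_2/x_1)·x_1*.
Numerically x_2/x_1 = 1.945195, so x_1* = 146/(14 + 3.7·1.945195) = 6.8877 and x_2* = 1.945195·6.8877 = 13.3979.
Expenditure on x_2: 3.7·13.3979 = 49.5723; share = 0.3395.

share on x_2 = 0.3395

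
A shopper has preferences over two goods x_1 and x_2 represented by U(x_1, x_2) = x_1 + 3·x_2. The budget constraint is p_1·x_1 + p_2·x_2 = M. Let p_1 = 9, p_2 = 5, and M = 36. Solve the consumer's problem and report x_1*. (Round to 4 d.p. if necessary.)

Linear utility — the consumer picks whichever good has higher MU/price: 1/9 = 0.1111 vs 3/5 = 0.6.
x_2 gives more utility per dollar, so spend all income on x_2: x_2* = M/p_2, x_1* = 0.
Numerically: x_1* = 0, x_2* = 7.2.

x_1* = 0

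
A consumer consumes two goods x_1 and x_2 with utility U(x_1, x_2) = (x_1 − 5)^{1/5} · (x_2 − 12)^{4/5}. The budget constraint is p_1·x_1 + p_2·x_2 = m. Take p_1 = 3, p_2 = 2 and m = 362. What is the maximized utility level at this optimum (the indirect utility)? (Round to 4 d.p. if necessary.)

V = 90.2885

This is Cobb-Douglas in (x_1−5, x_2−12): tangency gives 0.2·p_2·(x_2−12) = 0.8·p_1·(x_1−5).
Substituting into the budget: x_1* = 5 + 0.2·(m − 5·p_1 − 12·p_2)/p_1, and x_2* = 12 + 0.8·(…)/p_2.
Discretionary income = 362 − 5·3 − 12·2 = 323; x_1* = 5 + 0.2·323/3 = 26.5333; x_2* = 12 + 0.8·323/2 = 141.2.
Utility at the optimum: U(26.5333, 141.2) = 90.2885.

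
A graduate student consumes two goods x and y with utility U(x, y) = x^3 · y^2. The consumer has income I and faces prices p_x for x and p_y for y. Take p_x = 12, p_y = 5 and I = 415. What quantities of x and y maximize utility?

The MRS is (3/2)·y/x. Set MRS = p_x/p_y.
So 3·p_y·y = 2·p_x·x; combined with the budget, a share 0.6 of income goes to x.
Demand: x*(p_x,p_y,I) = 0.6·I/p_x and y* = 0.4·I/p_y.
At p_x=12, p_y=5, I=415: x* = 0.6·415/12 = 20.75, y* = 33.2.

x* = 20.75, y* = 33.2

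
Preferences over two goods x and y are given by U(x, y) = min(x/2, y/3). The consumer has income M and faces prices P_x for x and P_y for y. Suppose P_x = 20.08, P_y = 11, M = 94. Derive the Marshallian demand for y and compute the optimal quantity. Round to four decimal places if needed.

y* = 3.8546

With perfect complements, no substitution: consume in ratio x:y = 2:3.
Budget: P_x·x + P_y·(3/2)·x = M, so (2·P_x + 3·P_y)·x = 2·M.
Demand: x*(P_x,P_y,M) = 2·M/(2·P_x + 3·P_y), y* = 3·M/(2·P_x + 3·P_y).
Here 2·20.08 + 3·11 = 73.16, giving y* = 3.8546.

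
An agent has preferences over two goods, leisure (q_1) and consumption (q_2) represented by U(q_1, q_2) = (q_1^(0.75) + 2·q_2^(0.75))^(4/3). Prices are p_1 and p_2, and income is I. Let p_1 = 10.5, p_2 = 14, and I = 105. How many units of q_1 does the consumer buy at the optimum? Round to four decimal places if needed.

From the CES first-order condition, (1/2)·(q_2/q_1)^(0.25) = p_1/p_2.
Hence q_2/q_1 = (2·p_1/p_2)^(1/(0.25)), i.e. raised to the 4 power.
Substitute q_2 = (q_2/q_1)·q_1 into the budget: q_1* = I/(p_1 + p_2·(q_2/q_1)).
Numerically q_2/q_1 = 5.0625, so q_1* = 105/(10.5 + 14·5.0625) = 1.2903.

q_1* = 1.2903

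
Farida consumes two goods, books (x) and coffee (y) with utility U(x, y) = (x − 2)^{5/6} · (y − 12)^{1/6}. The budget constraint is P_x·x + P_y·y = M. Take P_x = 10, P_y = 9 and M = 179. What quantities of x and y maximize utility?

MRS = 5·(y−12)/(x−2). Tangency with P_x/P_y gives y−12 = (1/5)·(P_x/P_y)·(x−2).
Substituting into the budget: x* = 2 + 5/6·(M − 2·P_x − 12·P_y)/P_x, and y* = 12 + 1/6·(…)/P_y.
Discretionary income = 179 − 2·10 − 12·9 = 51; x* = 2 + 5/6·51/10 = 6.25; y* = 12 + 1/6·51/9 = 12.9444.

x* = 6.25, y* = 12.9444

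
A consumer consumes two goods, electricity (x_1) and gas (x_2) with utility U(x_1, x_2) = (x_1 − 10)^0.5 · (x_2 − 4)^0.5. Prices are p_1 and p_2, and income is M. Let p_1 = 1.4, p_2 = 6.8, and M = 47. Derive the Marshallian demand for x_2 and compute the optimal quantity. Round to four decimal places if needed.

x_2* = 4.4265

This is Cobb-Douglas in (x_1−10, x_2−4): tangency gives 0.5·p_2·(x_2−4) = 0.5·p_1·(x_1−10).
After buying the subsistence bundle (10, 4), a share 0.5 of the remaining income goes to x_1: x_1* = 10 + 0.5·(M − 10p_1 − 4p_2)/p_1.
Discretionary income = 47 − 10·1.4 − 4·6.8 = 5.8; x_2* = 4 + 0.5·5.8/6.8 = 4.4265.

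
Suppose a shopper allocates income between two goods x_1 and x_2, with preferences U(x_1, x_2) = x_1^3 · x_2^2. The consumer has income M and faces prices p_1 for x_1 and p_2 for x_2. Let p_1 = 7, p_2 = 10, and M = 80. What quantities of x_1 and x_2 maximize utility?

Tangency: MRS = (3/2)·x_2/x_1 = p_1/p_2.
Rearranging, p_2·x_2 = (2/3)·p_1·x_1. Substituting into the budget gives p_1·x_1·(1 + (2/3)) = M.
Demand: x_1*(p_1,p_2,M) = 0.6·M/p_1 and x_2* = 0.4·M/p_2.
At p_1=7, p_2=10, M=80: x_1* = 0.6·80/7 = 6.8571, x_2* = 3.2.

x_1* = 6.8571, x_2* = 3.2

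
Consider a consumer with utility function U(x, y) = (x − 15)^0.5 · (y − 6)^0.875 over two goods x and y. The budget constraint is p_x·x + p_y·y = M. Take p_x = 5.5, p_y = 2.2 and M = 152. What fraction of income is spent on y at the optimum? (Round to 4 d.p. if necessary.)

share on y = 0.3225

Let x' = x−15, y' = y−6. MRS = (4/7)·y'/x' = p_x/p_y.
After buying the subsistence bundle (15, 6), a share 4/11 of the remaining income goes to x: x* = 15 + 4/11·(M − 15p_x − 6p_y)/p_x.
Discretionary income = 152 − 15·5.5 − 6·2.2 = 56.3; x* = 15 + 4/11·56.3/5.5 = 18.7223; y* = 6 + 7/11·56.3/2.2 = 22.2851.
Expenditure on y: 2.2·22.2851 = 49.0273; share = 0.3225.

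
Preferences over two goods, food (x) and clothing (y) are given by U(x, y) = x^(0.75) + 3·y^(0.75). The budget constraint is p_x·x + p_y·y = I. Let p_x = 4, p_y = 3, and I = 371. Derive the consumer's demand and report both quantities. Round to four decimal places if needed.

MRS = MU_x/MU_y = (1/3)·(y/x)^(0.25). Set equal to p_x/p_y.
Hence y/x = (3·p_x/p_y)^(1/(0.25)), i.e. raised to the 4 power.
Substitute y = (y/x)·x into the budget: x* = I/(p_x + p_y·(y/x)).
Numerically y/x = 256, so x* = 371/(4 + 3·256) = 0.4806 and y* = 256·0.4806 = 123.0259.

x* = 0.4806, y* = 123.0259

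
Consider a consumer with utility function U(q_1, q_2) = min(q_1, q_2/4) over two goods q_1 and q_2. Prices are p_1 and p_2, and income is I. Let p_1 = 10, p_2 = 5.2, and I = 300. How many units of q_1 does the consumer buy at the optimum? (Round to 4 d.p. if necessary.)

q_1* = 9.7403

With perfect complements, no substitution: consume in ratio q_1:q_2 = 1:4.
Budget: p_1·q_1 + p_2·4·q_1 = I, so (p_1 + 4·p_2)·q_1 = I.
Demand: q_1*(p_1,p_2,I) = I/(p_1 + 4·p_2), q_2* = 4·I/(p_1 + 4·p_2).
Here 10 + 4·5.2 = 30.8, giving q_1* = 9.7403.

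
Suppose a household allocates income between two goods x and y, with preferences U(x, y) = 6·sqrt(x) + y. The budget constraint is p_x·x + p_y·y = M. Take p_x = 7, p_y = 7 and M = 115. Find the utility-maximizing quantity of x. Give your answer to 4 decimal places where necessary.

Utility is quasi-linear in y; the FOC for x is 3/√x = p_x/p_y.
Thus x* = (3·p_y/p_x)² — independent of M — with the rest of income spent on y.
Plugging in: x* = (3·7/7)² = 9.

x* = 9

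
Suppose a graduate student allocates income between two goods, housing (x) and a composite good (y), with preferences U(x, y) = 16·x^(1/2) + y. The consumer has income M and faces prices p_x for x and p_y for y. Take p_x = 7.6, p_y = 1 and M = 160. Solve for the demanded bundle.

Utility is quasi-linear in y; the FOC for x is 8/√x = p_x/p_y.
Solve: √x = 8·p_y/p_x, so x*(p_x,p_y) = (8·p_y/p_x)², and y* = (M − p_x·x*)/p_y.
Plugging in: x* = (8·1/7.6)² = 1.108, y* = 151.5789.

x* = 1.108, y* = 151.5789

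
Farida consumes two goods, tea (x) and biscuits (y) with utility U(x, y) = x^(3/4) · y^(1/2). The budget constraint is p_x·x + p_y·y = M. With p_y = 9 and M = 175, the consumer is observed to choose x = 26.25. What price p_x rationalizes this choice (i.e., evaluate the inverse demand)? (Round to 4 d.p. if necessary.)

Tangency: MRS = (3/2)·y/x = p_x/p_y.
So 0.75·p_y·y = 0.5·p_x·x; combined with the budget, a share 0.6 of income goes to x.
Demand: x*(p_x,p_y,M) = 0.6·M/p_x and y* = 0.4·M/p_y.
Set x* = 26.25 in the demand function and solve for p_x: p_x = 4.

p_x = 4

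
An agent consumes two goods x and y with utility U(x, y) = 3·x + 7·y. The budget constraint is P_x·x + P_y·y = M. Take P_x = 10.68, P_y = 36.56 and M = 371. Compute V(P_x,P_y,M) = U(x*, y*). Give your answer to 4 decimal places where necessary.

V = 104.2135

Linear utility — the consumer picks whichever good has higher MU/price: 3/10.68 = 0.2809 vs 7/36.56 = 0.1915.
x gives more utility per dollar, so spend all income on x: x* = M/P_x, y* = 0.
Numerically: x* = 34.7378, y* = 0.
Utility at the optimum: U(34.7378, 0) = 104.2135.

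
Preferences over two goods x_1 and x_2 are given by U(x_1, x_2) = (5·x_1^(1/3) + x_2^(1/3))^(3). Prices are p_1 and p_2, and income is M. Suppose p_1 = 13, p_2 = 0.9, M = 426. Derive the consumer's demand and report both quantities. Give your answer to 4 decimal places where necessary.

From the CES first-order condition, 5·(x_2/x_1)^(2/3) = p_1/p_2.
Hence x_2/x_1 = ((1/5)·p_1/p_2)^(1/(2/3)), i.e. raised to the 1.5 power.
With the ratio pinned down, the budget gives x_1* = M/(p_1 + p_2·(x_2/x_1)) and x_2* = (x_2/x_1)·x_1*.
Numerically x_2/x_1 = 4.910167, so x_1* = 426/(13 + 0.9·4.910167) = 24.4558 and x_2* = 4.910167·24.4558 = 120.0823.

x_1* = 24.4558, x_2* = 120.0823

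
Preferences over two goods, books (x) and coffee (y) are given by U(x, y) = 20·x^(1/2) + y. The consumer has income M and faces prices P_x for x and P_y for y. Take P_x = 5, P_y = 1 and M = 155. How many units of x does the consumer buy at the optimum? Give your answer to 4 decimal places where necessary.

Set MRS = P_x/P_y: 10·x^(−1/2) = P_x/P_y.
Thus x* = (10·P_y/P_x)² — independent of M — with the rest of income spent on y.
Plugging in: x* = (10·1/5)² = 4.

x* = 4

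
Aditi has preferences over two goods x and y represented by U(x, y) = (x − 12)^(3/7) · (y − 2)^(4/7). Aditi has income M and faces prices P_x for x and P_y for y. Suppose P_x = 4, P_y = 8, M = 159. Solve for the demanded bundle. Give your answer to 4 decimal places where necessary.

This is Cobb-Douglas in (x−12, y−2): tangency gives 3/7·P_y·(y−2) = 4/7·P_x·(x−12).
Substituting into the budget: x* = 12 + 3/7·(M − 12·P_x − 2·P_y)/P_x, and y* = 2 + 4/7·(…)/P_y.
Discretionary income = 159 − 12·4 − 2·8 = 95; x* = 12 + 3/7·95/4 = 22.1786; y* = 2 + 4/7·95/8 = 8.7857.

x* = 22.1786, y* = 8.7857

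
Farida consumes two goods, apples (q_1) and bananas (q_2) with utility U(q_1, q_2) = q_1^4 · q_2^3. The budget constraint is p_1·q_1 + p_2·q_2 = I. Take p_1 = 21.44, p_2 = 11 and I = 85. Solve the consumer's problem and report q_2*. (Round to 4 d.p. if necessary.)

q_2* = 3.3117

Demand: q_1*(p_1,p_2,I) = 4/7·I/p_1 and q_2* = 3/7·I/p_2.
At p_1=21.44, p_2=11, I=85: q_2* = 3/7·85/11 = 3.3117.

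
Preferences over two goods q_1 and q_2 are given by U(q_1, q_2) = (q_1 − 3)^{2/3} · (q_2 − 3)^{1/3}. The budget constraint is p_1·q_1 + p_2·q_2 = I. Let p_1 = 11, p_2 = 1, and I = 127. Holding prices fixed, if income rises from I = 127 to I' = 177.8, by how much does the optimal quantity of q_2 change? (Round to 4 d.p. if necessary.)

Δq_2* = 16.9333

Discretionary income = 127 − 3·11 − 3·1 = 91; q_2* = 3 + 1/3·91/1 = 33.3333.
At I' = 177.8: q_2* = 50.2667. Change: 50.2667 − 33.3333 = 16.9333.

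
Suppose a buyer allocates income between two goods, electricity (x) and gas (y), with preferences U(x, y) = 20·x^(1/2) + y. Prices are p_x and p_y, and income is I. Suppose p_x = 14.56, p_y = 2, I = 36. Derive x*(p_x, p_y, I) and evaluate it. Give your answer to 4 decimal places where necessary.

Thus x* = (10·p_y/p_x)² — independent of I — with the rest of income spent on y.
Plugging in: x* = (10·2/14.56)² = 1.8868.

x* = 1.8868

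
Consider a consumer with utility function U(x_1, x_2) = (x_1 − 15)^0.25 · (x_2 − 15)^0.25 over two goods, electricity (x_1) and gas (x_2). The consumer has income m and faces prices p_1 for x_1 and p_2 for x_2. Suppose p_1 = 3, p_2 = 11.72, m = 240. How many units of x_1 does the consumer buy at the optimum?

x_1* = 18.2

This is Cobb-Douglas in (x_1−15, x_2−15): tangency gives 0.25·p_2·(x_2−15) = 0.25·p_1·(x_1−15).
Substituting into the budget: x_1* = 15 + 0.5·(m − 15·p_1 − 15·p_2)/p_1, and x_2* = 15 + 0.5·(…)/p_2.
Discretionary income = 240 − 15·3 − 15·11.72 = 19.2; x_1* = 15 + 0.5·19.2/3 = 18.2.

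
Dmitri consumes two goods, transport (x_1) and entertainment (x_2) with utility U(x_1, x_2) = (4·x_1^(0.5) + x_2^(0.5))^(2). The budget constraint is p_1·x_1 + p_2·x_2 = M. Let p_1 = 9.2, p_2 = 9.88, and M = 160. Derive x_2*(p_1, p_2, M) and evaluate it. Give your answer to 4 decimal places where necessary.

x_2* = 0.8906

MRS = MU_x_1/MU_x_2 = 4·(x_2/x_1)^(0.5). Set equal to p_1/p_2.
Hence x_2/x_1 = ((1/4)·p_1/p_2)^(1/(0.5)), i.e. raised to the 2 power.
Substitute x_2 = (x_2/x_1)·x_1 into the budget: x_1* = M/(p_1 + p_2·(x_2/x_1)).
Numerically x_2/x_1 = 0.054193, so x_1* = 160/(9.2 + 9.88·0.054193) = 16.4348 and x_2* = 0.054193·16.4348 = 0.8906.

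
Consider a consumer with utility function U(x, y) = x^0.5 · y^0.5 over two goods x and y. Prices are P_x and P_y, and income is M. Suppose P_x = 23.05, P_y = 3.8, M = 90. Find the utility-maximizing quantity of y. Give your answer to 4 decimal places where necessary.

The MRS is y/x. Set MRS = P_x/P_y.
Rearranging, P_y·y = P_x·x. Substituting into the budget gives P_x·x·(1 + 1) = M.
Demand: x*(P_x,P_y,M) = 0.5·M/P_x and y* = 0.5·M/P_y.
At P_x=23.05, P_y=3.8, M=90: y* = 0.5·90/3.8 = 11.8421.

y* = 11.8421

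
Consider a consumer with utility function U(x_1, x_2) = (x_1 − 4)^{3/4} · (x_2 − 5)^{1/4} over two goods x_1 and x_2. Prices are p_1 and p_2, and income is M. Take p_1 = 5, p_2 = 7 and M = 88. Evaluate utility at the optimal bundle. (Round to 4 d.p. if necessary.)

MRS = 3·(x_2−5)/(x_1−4). Tangency with p_1/p_2 gives x_2−5 = (1/3)·(p_1/p_2)·(x_1−4).
Substituting into the budget: x_1* = 4 + 0.75·(M − 4·p_1 − 5·p_2)/p_1, and x_2* = 5 + 0.25·(…)/p_2.
Discretionary income = 88 − 4·5 − 5·7 = 33; x_1* = 4 + 0.75·33/5 = 8.95; x_2* = 5 + 0.25·33/7 = 6.1786.
Utility at the optimum: U(8.95, 6.1786) = 3.4577.

V = 3.4577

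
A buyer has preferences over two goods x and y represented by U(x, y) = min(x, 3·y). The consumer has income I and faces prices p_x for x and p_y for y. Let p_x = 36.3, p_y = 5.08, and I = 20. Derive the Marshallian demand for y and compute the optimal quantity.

Leontief preferences: the optimum is at the kink where x/3 = y/1, i.e. y = (1/3)·x.
Budget: p_x·x + p_y·(1/3)·x = I, so (3·p_x + p_y)·x = 3·I.
Demand: x*(p_x,p_y,I) = 3·I/(3·p_x + p_y), y* = I/(3·p_x + p_y).
Here 3·36.3 + 5.08 = 113.98, giving y* = 0.1755.

y* = 0.1755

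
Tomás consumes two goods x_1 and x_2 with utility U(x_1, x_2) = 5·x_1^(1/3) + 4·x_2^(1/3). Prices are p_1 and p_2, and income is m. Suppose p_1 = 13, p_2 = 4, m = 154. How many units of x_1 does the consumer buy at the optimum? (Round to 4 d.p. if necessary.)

MU_x_1 ∝ 5·x_1^(-2/3), MU_x_2 ∝ 4·x_2^(-2/3), so MRS = (5/4)·(x_2/x_1)^(2/3) = p_1/p_2.
Solve for the ratio: x_2/x_1 = [(4/5)·p_1/p_2]^(1.5).
With the ratio pinned down, the budget gives x_1* = m/(p_1 + p_2·(x_2/x_1)) and x_2* = (x_2/x_1)·x_1*.
Numerically x_2/x_1 = 4.192374, so x_1* = 154/(13 + 4·4.192374) = 5.1731.

x_1* = 5.1731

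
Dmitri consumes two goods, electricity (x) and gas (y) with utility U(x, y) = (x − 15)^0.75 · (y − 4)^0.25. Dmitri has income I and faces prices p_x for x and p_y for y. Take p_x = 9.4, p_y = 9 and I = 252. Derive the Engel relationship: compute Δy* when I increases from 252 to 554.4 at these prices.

Δy* = 8.4

MRS = 3·(y−4)/(x−15). Tangency with p_x/p_y gives y−4 = (1/3)·(p_x/p_y)·(x−15).
After buying the subsistence bundle (15, 4), a share 0.75 of the remaining income goes to x: x* = 15 + 0.75·(I − 15p_x − 4p_y)/p_x.
Discretionary income = 252 − 15·9.4 − 4·9 = 75; y* = 4 + 0.25·75/9 = 6.0833.
At I' = 554.4: y* = 14.4833. Change: 14.4833 − 6.0833 = 8.4.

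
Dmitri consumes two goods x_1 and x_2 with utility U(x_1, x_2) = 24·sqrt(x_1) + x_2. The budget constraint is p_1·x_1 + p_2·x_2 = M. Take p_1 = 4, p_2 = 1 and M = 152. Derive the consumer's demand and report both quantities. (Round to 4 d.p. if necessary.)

Set MRS = p_1/p_2: 12·x_1^(−1/2) = p_1/p_2.
Thus x_1* = (12·p_2/p_1)² — independent of M — with the rest of income spent on x_2.
Plugging in: x_1* = (12·1/4)² = 9, x_2* = 116.

x_1* = 9, x_2* = 116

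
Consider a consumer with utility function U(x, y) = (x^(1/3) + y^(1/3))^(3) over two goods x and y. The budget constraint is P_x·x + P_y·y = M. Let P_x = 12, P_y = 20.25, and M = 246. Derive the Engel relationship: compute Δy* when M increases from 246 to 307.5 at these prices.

Numerically y/x = 0.456178, so x* = 246/(12 + 20.25·0.456178) = 11.5832 and y* = 0.456178·11.5832 = 5.284.
At M' = 307.5: y* = 6.605. Change: 6.605 − 5.284 = 1.321.

Δy* = 1.321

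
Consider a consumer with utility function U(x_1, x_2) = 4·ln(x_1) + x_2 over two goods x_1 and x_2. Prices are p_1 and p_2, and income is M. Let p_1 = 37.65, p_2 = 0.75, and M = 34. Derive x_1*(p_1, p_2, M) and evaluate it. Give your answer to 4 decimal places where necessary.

MU_x_1 = 4/x_1, MU_x_2 = 1. Tangency: 4/x_1 = p_1/p_2.
So x_1*(p_1,p_2) = 4·p_2/p_1, independent of income; and x_2* = (M − 4·p_2)/p_2.
At the given prices: x_1* = 4·0.75/37.65 = 0.0797.

x_1* = 0.0797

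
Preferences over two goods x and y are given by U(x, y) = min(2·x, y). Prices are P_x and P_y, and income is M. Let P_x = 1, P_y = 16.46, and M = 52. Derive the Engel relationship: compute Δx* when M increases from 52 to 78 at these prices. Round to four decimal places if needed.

Δx* = 0.7665

Leontief preferences: the optimum is at the kink where x/1 = y/2, i.e. y = 2·x.
Budget: P_x·x + P_y·2·x = M, so (P_x + 2·P_y)·x = M.
Demand: x*(P_x,P_y,M) = M/(P_x + 2·P_y), y* = 2·M/(P_x + 2·P_y).
Here 1 + 2·16.46 = 33.92, giving x* = 1.533.
At M' = 78: x* = 2.2995. Change: 2.2995 − 1.533 = 0.7665.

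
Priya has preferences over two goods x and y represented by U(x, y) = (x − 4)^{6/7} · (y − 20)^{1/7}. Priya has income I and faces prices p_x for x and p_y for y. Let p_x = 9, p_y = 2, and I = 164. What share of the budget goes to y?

share on y = 0.3206

Let x' = x−4, y' = y−20. MRS = 6·y'/x' = p_x/p_y.
Substituting into the budget: x* = 4 + 6/7·(I − 4·p_x − 20·p_y)/p_x, and y* = 20 + 1/7·(…)/p_y.
Discretionary income = 164 − 4·9 − 20·2 = 88; x* = 4 + 6/7·88/9 = 12.381; y* = 20 + 1/7·88/2 = 26.2857.
Expenditure on y: 2·26.2857 = 52.5714; share = 0.3206.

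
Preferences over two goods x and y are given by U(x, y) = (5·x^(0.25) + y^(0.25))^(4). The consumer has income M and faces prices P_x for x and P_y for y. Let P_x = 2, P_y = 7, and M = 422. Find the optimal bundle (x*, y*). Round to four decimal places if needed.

x* = 195.9083, y* = 4.3119

MRS = MU_x/MU_y = 5·(y/x)^(0.75). Set equal to P_x/P_y.
Hence y/x = ((1/5)·P_x/P_y)^(1/(0.75)), i.e. raised to the 4/3 power.
Substitute y = (y/x)·x into the budget: x* = M/(P_x + P_y·(y/x)).
Numerically y/x = 0.02201, so x* = 422/(2 + 7·0.02201) = 195.9083 and y* = 0.02201·195.9083 = 4.3119.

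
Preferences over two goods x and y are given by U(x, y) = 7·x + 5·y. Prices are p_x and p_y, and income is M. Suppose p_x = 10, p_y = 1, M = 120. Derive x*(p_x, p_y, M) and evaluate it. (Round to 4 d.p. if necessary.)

x* = 0

Perfect substitutes: compare marginal utility per dollar. 7/p_x vs 5/p_y → 0.7 vs 5.
y gives more utility per dollar, so spend all income on y: y* = M/p_y, x* = 0.
Numerically: x* = 0, y* = 120.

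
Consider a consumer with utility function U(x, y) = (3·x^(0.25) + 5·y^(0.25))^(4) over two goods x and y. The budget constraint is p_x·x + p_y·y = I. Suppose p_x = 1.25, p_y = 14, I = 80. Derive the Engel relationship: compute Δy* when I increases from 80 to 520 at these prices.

MU_x ∝ 3·x^(-0.75), MU_y ∝ 5·y^(-0.75), so MRS = (3/5)·(y/x)^(0.75) = p_x/p_y.
Hence y/x = ((5/3)·p_x/p_y)^(1/(0.75)), i.e. raised to the 4/3 power.
With the ratio pinned down, the budget gives x* = I/(p_x + p_y·(y/x)) and y* = (y/x)·x*.
Numerically y/x = 0.078857, so x* = 80/(1.25 + 14·0.078857) = 33.9847 and y* = 0.078857·33.9847 = 2.6799.
At I' = 520: y* = 17.4196. Change: 17.4196 − 2.6799 = 14.7397.

Δy* = 14.7397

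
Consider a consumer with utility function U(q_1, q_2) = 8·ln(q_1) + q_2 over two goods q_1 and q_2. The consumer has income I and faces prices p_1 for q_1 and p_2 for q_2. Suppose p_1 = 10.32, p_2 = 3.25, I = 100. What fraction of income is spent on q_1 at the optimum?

share on q_1 = 0.26

Set MRS = p_1/p_2: (8/q_1)/1 = p_1/p_2.
So q_1*(p_1,p_2) = 8·p_2/p_1, independent of income; and q_2* = (I − 8·p_2)/p_2.
At the given prices: q_1* = 8·3.25/10.32 = 2.5194, and q_2* = 22.7692.
Expenditure on q_1: 10.32·2.5194 = 26; share = 0.26.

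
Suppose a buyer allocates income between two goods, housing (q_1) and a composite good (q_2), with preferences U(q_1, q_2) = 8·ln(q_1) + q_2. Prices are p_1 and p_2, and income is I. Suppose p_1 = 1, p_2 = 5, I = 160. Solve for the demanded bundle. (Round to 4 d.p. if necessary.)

Set MRS = p_1/p_2: (8/q_1)/1 = p_1/p_2.
So q_1*(p_1,p_2) = 8·p_2/p_1, independent of income; and q_2* = (I − 8·p_2)/p_2.
At the given prices: q_1* = 8·5/1 = 40, and q_2* = 24.

q_1* = 40, q_2* = 24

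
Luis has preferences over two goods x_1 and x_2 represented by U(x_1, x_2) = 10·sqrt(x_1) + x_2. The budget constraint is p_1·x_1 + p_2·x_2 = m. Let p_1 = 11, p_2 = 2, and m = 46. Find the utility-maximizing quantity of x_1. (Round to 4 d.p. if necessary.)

Plugging in: x_1* = (5·2/11)² = 0.8264.

x_1* = 0.8264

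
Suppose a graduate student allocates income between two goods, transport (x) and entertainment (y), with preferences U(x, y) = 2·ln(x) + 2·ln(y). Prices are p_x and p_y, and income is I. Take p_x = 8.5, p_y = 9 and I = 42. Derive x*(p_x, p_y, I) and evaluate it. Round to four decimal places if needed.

x* = 2.4706

At p_x=8.5, p_y=9, I=42: x* = 0.5·42/8.5 = 2.4706.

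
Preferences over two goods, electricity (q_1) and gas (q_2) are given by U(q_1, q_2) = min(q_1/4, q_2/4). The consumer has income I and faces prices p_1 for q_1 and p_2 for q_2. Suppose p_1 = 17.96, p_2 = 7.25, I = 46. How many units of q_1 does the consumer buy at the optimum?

Leontief preferences: the optimum is at the kink where q_1/4 = q_2/4, i.e. q_2 = q_1.
Budget: p_1·q_1 + p_2·q_1 = I, so (4·p_1 + 4·p_2)·q_1 = 4·I.
Demand: q_1*(p_1,p_2,I) = 4·I/(4·p_1 + 4·p_2), q_2* = 4·I/(4·p_1 + 4·p_2).
Here 4·17.96 + 4·7.25 = 100.84, giving q_1* = 1.8247.

q_1* = 1.8247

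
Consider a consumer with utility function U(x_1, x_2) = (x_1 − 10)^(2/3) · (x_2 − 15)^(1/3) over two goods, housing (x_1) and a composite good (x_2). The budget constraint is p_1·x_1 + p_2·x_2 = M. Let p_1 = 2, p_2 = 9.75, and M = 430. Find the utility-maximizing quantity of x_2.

MRS = 2·(x_2−15)/(x_1−10). Tangency with p_1/p_2 gives x_2−15 = (1/2)·(p_1/p_2)·(x_1−10).
After buying the subsistence bundle (10, 15), a share 2/3 of the remaining income goes to x_1: x_1* = 10 + 2/3·(M − 10p_1 − 15p_2)/p_1.
Discretionary income = 430 − 10·2 − 15·9.75 = 263.75; x_2* = 15 + 1/3·263.75/9.75 = 24.0171.

x_2* = 24.0171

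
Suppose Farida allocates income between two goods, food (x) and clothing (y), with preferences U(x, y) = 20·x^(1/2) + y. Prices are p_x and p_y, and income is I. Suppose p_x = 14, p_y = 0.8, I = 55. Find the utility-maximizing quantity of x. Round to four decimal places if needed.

Thus x* = (10·p_y/p_x)² — independent of I — with the rest of income spent on y.
Plugging in: x* = (10·0.8/14)² = 0.3265.

x* = 0.3265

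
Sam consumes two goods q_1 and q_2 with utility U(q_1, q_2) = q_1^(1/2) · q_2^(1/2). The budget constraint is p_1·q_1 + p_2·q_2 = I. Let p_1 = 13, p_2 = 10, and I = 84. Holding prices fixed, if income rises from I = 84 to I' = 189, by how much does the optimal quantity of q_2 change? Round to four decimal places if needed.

MU_q_1/MU_q_2 = (0.5·q_2)/(0.5·q_1); tangency sets this equal to p_1/p_2.
Rearranging, p_2·q_2 = p_1·q_1. Substituting into the budget gives p_1·q_1·(1 + 1) = I.
Demand: q_1*(p_1,p_2,I) = 0.5·I/p_1 and q_2* = 0.5·I/p_2.
At p_1=13, p_2=10, I=84: q_2* = 0.5·84/10 = 4.2.
At I' = 189: q_2* = 9.45. Change: 9.45 − 4.2 = 5.25.

Δq_2* = 5.25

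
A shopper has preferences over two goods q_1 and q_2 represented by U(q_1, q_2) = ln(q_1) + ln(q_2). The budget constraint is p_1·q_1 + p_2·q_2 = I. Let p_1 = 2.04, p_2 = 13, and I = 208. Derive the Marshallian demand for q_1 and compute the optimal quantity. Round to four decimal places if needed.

q_1* = 50.9804

The MRS is q_2/q_1. Set MRS = p_1/p_2.
Rearranging, p_2·q_2 = p_1·q_1. Substituting into the budget gives p_1·q_1·(1 + 1) = I.
Demand: q_1*(p_1,p_2,I) = 0.5·I/p_1 and q_2* = 0.5·I/p_2.
At p_1=2.04, p_2=13, I=208: q_1* = 0.5·208/2.04 = 50.9804.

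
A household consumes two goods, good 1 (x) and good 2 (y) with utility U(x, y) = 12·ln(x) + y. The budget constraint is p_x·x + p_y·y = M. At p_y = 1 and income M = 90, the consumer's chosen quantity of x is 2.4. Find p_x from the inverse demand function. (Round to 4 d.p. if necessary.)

MU_x = 12/x, MU_y = 1. Tangency: 12/x = p_x/p_y.
So x*(p_x,p_y) = 12·p_y/p_x, independent of income; and y* = (M − 12·p_y)/p_y.
Set x* = 2.4 in the demand function and solve for p_x: p_x = 5.

p_x = 5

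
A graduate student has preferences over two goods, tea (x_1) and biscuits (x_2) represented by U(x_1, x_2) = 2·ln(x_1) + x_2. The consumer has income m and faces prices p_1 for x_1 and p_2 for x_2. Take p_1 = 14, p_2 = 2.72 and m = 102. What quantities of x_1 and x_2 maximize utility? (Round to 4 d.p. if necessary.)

Set MRS = p_1/p_2: (2/x_1)/1 = p_1/p_2.
So x_1*(p_1,p_2) = 2·p_2/p_1, independent of income; and x_2* = (m − 2·p_2)/p_2.
At the given prices: x_1* = 2·2.72/14 = 0.3886, and x_2* = 35.5.

x_1* = 0.3886, x_2* = 35.5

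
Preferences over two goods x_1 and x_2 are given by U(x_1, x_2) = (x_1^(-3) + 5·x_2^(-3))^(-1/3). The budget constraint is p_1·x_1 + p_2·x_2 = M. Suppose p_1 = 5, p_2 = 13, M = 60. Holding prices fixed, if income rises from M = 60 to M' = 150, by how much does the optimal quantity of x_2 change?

MRS = MU_x_1/MU_x_2 = (1/5)·(x_2/x_1)^(4). Set equal to p_1/p_2.
Hence x_2/x_1 = (5·p_1/p_2)^(1/(4)), i.e. raised to the 0.25 power.
With the ratio pinned down, the budget gives x_1* = M/(p_1 + p_2·(x_2/x_1)) and x_2* = (x_2/x_1)·x_1*.
Numerically x_2/x_1 = 1.177604, so x_1* = 60/(5 + 13·1.177604) = 2.9544 and x_2* = 1.177604·2.9544 = 3.4791.
At M' = 150: x_2* = 8.6977. Change: 8.6977 − 3.4791 = 5.2186.

Δx_2* = 5.2186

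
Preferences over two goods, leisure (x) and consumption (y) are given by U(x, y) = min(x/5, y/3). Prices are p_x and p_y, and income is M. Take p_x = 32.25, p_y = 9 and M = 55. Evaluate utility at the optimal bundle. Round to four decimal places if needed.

With perfect complements, no substitution: consume in ratio x:y = 5:3.
Budget: p_x·x + p_y·(3/5)·x = M, so (5·p_x + 3·p_y)·x = 5·M.
Demand: x*(p_x,p_y,M) = 5·M/(5·p_x + 3·p_y), y* = 3·M/(5·p_x + 3·p_y).
Here 5·32.25 + 3·9 = 188.25, giving x* = 1.4608 and y* = 0.8765.
Utility at the optimum: U(1.4608, 0.8765) = 0.2922.

V = 0.2922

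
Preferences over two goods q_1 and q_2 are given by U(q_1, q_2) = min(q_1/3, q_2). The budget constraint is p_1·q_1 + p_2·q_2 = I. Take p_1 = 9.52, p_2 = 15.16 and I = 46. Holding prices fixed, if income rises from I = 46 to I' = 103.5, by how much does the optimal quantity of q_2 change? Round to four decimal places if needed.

With perfect complements, no substitution: consume in ratio q_1:q_2 = 3:1.
Budget: p_1·q_1 + p_2·(1/3)·q_1 = I, so (3·p_1 + p_2)·q_1 = 3·I.
Demand: q_1*(p_1,p_2,I) = 3·I/(3·p_1 + p_2), q_2* = I/(3·p_1 + p_2).
Here 3·9.52 + 15.16 = 43.72, giving q_2* = 1.0522.
At I' = 103.5: q_2* = 2.3673. Change: 2.3673 − 1.0522 = 1.3152.

Δq_2* = 1.3152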